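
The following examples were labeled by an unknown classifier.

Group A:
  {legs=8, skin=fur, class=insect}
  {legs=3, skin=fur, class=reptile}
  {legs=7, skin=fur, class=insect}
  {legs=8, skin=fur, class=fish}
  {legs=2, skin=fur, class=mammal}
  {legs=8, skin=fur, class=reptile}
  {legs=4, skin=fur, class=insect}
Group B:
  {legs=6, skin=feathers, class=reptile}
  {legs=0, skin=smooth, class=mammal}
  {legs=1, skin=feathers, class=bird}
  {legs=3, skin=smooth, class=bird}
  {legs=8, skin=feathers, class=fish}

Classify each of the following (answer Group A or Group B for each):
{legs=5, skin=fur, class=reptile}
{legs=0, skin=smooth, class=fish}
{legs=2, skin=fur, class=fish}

Group A, Group B, Group A

The distinguishing property — skin is fur — holds for all the 'Group A' cases and none of the 'Group B' cases.
{legs=5, skin=fur, class=reptile} → skin is fur → Group A.
{legs=0, skin=smooth, class=fish} → skin is smooth → Group B.
{legs=2, skin=fur, class=fish} → skin is fur → Group A.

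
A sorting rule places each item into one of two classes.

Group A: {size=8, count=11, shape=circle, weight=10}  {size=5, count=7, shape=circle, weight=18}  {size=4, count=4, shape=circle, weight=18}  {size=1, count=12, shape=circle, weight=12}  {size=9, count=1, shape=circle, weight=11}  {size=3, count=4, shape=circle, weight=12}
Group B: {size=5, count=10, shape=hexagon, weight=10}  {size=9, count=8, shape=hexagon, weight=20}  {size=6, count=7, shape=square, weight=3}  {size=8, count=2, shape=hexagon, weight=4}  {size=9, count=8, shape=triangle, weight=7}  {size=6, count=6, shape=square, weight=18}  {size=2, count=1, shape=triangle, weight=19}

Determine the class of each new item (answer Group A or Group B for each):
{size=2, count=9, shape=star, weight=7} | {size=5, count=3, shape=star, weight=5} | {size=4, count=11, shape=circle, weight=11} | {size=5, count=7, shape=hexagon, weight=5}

Group B, Group B, Group A, Group B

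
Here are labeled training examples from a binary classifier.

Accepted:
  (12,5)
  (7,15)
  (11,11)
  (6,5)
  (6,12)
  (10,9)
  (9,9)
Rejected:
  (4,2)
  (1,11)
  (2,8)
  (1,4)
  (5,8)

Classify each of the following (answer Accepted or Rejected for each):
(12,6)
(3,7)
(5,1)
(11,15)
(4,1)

Accepted, Rejected, Rejected, Accepted, Rejected

The pattern is that an item is 'Accepted' exactly when: first ≥ 6.
(12,6): Accepted (first 12). (3,7): Rejected (first 3). (5,1): Rejected (first 5). (11,15): Accepted (first 11). (4,1): Rejected (first 4).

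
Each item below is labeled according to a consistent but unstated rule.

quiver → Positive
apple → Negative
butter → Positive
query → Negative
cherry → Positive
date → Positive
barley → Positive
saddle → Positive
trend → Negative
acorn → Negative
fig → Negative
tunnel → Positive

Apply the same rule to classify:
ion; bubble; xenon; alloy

Rule: even length. This holds for each 'Positive' example and fails for each 'Negative' one.
ion → length 3 → Negative. bubble → length 6 → Positive. xenon → length 5 → Negative. alloy → length 5 → Negative.

Negative, Positive, Negative, Negative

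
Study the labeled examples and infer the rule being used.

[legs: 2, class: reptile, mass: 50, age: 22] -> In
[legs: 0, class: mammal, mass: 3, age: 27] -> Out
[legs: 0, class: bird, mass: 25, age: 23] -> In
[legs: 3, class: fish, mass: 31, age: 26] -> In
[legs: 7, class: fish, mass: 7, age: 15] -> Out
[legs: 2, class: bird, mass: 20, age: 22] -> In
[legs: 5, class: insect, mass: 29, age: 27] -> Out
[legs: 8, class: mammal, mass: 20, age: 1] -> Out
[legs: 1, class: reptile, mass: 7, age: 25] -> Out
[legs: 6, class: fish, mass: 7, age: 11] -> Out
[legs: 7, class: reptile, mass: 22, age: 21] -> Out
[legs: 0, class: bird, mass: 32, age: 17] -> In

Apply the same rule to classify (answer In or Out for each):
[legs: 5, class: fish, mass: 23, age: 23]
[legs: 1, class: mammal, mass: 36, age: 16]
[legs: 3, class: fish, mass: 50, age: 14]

Out, In, In

A rule that fits every label: mass ≥ 20 AND legs ≤ 3 — true of each 'In' example, false of each 'Out' one.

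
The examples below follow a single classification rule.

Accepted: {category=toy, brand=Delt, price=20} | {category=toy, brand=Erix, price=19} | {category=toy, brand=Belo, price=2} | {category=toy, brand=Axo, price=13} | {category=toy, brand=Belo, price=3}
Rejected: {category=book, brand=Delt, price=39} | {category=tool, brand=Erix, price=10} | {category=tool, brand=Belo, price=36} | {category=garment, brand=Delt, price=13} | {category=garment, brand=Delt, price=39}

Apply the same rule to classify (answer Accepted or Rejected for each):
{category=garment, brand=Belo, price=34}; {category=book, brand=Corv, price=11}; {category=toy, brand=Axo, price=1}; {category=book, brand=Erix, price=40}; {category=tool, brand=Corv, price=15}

Rejected, Rejected, Accepted, Rejected, Rejected

The simplest hypothesis consistent with all the labels is: category is toy.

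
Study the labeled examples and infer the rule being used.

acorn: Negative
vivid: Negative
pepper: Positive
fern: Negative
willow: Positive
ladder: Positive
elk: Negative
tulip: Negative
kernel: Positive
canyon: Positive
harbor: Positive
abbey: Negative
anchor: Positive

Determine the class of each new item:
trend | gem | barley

Negative, Negative, Positive

The rule appears to be: length 6.
trend: length 5 — does not fit, so Negative. gem: length 3 — does not fit, so Negative. barley: length 6 — qualifies, so Positive.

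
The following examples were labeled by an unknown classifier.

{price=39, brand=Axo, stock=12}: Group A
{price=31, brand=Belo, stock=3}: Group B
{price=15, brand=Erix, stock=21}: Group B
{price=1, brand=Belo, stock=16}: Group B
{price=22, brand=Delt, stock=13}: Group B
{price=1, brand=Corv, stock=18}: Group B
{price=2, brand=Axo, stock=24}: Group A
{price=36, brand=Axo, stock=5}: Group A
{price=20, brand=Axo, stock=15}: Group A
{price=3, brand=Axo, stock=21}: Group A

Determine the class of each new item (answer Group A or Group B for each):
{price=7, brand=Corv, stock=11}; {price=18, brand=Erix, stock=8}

Group B, Group B

Looking at the examples, the only property every 'Group A' case has and every 'Group B' case lacks is: brand is Axo.
Group B: {price=7, brand=Corv, stock=11}, since brand is Corv. Group B: {price=18, brand=Erix, stock=8}, since brand is Erix.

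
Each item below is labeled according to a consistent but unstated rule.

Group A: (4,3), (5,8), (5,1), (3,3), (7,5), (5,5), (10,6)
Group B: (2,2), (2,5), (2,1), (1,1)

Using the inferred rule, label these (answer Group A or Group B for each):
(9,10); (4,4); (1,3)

Rule: first ≥ 3. This holds for each 'Group A' example and fails for each 'Group B' one.
(9,10): first 9, meets the rule → Group A.
(4,4): first 4, meets the rule → Group A.
(1,3): first 1, fails the rule → Group B.

Group A, Group A, Group B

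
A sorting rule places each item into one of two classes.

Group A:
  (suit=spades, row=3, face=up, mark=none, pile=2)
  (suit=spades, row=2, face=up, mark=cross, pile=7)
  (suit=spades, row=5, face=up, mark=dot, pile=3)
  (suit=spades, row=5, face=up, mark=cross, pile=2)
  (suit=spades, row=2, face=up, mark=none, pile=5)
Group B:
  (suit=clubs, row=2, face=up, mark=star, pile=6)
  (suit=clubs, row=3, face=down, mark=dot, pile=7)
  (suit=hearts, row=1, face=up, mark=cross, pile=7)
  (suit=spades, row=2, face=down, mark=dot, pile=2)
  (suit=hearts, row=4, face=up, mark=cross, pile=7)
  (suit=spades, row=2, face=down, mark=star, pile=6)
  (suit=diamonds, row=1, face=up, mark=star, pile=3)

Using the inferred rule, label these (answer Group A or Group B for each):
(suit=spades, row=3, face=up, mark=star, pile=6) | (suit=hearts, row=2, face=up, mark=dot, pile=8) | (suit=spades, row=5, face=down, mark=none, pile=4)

The common property of the 'Group A' items is: suit is spades AND face is up. No 'Group B' item has it.
(suit=spades, row=3, face=up, mark=star, pile=6): suit is spades, face is up, passes → Group A.
(suit=hearts, row=2, face=up, mark=dot, pile=8): suit is hearts, face is up, lacks this property → Group B.
(suit=spades, row=5, face=down, mark=none, pile=4): suit is spades, face is down, lacks this property → Group B.

Group A, Group B, Group B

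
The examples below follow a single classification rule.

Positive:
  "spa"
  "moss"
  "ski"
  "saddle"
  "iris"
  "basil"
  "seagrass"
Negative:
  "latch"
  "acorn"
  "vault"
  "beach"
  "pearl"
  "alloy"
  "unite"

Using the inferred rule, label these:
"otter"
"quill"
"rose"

Rule: contains 's'. This holds for each 'Positive' example and fails for each 'Negative' one.

Negative, Negative, Positive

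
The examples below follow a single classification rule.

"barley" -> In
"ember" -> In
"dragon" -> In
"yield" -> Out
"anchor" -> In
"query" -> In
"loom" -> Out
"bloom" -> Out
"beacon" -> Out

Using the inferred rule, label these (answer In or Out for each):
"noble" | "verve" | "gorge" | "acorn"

Out, In, In, In

Checking candidate rules against both groups, what survives is: contains 'r'.
"noble": no 'r', lacks this property → Out. "verve": has 'r', meets the rule → In. "gorge": has 'r', meets the rule → In. "acorn": has 'r', meets the rule → In.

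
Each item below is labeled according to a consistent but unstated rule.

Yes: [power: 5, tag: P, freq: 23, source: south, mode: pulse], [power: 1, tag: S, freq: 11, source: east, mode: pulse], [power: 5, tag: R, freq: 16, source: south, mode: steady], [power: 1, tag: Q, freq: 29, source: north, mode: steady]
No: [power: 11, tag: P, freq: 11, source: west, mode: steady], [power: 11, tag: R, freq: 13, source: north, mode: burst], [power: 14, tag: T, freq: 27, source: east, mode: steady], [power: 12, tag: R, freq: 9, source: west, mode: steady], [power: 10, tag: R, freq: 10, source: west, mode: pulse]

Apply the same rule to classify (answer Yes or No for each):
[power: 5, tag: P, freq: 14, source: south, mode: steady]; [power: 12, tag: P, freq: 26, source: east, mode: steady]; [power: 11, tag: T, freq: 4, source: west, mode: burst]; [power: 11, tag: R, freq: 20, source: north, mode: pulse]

A rule that fits every label: power ≤ 5 — true of each 'Yes' example, false of each 'No' one.

Yes, No, No, No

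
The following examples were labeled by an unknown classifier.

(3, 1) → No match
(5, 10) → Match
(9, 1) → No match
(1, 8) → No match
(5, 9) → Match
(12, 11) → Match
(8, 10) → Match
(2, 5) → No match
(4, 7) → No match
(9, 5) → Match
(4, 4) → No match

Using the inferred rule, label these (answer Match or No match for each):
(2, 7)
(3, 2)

A rule that fits every label: sum ≥ 14 — true of each 'Match' example, false of each 'No match' one.
(2, 7): No match (2+7 = 9). (3, 2): No match (3+2 = 5).

No match, No match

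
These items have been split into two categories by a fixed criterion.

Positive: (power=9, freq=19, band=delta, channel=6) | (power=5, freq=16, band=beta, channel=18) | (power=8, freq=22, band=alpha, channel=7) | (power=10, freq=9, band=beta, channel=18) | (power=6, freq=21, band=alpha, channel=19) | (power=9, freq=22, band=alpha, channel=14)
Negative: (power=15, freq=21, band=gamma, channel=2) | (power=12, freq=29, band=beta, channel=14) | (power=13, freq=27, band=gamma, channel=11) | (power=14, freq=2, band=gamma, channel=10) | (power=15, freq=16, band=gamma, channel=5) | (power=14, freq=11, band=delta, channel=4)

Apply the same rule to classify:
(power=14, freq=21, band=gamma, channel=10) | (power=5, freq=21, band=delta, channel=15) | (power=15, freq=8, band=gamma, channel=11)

The simplest hypothesis consistent with all the labels is: power ≤ 10.

Negative, Positive, Negative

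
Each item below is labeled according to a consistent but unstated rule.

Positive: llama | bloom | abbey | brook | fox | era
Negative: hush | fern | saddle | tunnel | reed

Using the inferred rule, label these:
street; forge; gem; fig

Negative, Positive, Positive, Positive

The rule appears to be: odd length.
street: length 6 — doesn't match, so Negative.
forge: length 5 — fits, so Positive.
gem: length 3 — fits, so Positive.
fig: length 3 — fits, so Positive.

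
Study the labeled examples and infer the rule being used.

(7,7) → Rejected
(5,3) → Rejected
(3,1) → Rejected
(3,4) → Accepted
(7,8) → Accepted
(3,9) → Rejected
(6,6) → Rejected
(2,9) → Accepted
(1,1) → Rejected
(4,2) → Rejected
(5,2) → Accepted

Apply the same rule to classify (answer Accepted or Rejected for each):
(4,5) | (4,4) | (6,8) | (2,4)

Accepted, Rejected, Rejected, Rejected

The rule appears to be: sum is odd.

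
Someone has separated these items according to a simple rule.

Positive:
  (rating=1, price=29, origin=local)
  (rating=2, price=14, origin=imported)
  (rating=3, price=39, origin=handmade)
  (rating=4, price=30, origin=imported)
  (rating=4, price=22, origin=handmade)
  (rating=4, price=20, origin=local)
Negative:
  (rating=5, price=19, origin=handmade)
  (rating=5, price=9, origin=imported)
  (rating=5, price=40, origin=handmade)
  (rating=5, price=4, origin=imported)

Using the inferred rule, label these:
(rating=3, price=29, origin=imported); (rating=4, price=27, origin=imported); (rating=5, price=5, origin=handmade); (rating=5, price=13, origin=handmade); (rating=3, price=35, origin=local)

Positive, Positive, Negative, Negative, Positive

The classifier is using: rating ≤ 4.
(rating=3, price=29, origin=imported): rating = 3, has this property → Positive.
(rating=4, price=27, origin=imported): rating = 4, has this property → Positive.
(rating=5, price=5, origin=handmade): rating = 5, doesn't qualify → Negative.
(rating=5, price=13, origin=handmade): rating = 5, doesn't qualify → Negative.
(rating=3, price=35, origin=local): rating = 3, has this property → Positive.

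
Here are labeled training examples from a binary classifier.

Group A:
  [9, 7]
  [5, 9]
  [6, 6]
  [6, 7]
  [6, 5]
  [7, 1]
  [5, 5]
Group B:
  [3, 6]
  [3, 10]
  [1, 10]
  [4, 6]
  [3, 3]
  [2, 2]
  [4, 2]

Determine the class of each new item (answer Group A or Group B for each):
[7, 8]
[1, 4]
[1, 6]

One predicate separates the groups cleanly: first ≥ 5.
[7, 8]: first 7, satisfies this → Group A.
[1, 4]: first 1, does not pass → Group B.
[1, 6]: first 1, does not pass → Group B.

Group A, Group B, Group B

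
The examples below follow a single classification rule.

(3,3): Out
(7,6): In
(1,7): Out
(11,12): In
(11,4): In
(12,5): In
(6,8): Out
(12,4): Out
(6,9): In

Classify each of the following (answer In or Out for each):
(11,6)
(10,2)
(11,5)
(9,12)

In, Out, Out, In

Looking at the examples, the only property every 'In' case has and every 'Out' case lacks is: sum is odd.
(11,6): 11+6 = 17, matches → In.
(10,2): 10+2 = 12, does not pass → Out.
(11,5): 11+5 = 16, does not pass → Out.
(9,12): 9+12 = 21, matches → In.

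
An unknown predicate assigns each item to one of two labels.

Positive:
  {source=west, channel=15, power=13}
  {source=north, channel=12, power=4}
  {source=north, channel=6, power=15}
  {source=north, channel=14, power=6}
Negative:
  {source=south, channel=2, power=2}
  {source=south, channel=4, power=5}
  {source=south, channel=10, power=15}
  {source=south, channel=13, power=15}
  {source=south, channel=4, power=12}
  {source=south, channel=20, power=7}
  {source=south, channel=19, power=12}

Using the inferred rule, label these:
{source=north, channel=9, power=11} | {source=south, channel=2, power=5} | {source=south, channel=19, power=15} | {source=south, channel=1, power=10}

Positive, Negative, Negative, Negative

The rule appears to be: source is not south.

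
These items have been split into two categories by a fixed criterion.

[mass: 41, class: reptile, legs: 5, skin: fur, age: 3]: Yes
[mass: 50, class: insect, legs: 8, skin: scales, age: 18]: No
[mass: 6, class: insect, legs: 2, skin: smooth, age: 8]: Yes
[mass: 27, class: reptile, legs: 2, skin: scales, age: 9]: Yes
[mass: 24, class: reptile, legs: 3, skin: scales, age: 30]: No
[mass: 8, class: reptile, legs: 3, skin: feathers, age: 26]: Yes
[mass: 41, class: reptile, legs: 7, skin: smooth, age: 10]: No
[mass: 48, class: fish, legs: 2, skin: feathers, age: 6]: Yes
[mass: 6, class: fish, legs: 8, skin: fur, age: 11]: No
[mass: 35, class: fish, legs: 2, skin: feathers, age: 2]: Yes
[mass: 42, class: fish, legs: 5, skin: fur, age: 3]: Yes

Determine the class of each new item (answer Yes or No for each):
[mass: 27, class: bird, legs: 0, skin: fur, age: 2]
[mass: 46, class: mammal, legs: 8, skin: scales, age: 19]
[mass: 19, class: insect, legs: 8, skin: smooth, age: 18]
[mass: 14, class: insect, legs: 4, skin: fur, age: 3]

Yes, No, No, Yes

'Yes' ⟺ age ≤ 26 AND legs ≤ 5.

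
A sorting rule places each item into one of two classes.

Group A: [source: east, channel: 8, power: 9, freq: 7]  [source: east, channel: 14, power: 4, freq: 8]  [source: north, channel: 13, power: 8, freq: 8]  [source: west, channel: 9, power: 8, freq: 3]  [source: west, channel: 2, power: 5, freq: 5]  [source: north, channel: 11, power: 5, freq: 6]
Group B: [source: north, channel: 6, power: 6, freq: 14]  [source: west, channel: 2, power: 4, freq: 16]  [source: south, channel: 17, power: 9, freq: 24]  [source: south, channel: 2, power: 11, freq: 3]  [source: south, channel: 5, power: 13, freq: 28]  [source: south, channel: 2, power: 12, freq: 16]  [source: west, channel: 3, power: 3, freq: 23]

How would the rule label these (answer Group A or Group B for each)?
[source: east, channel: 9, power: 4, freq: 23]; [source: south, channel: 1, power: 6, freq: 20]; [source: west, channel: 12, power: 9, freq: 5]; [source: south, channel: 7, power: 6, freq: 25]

Group B, Group B, Group A, Group B

A rule that fits every label: freq ≤ 8 AND power ≤ 9 — true of each 'Group A' example, false of each 'Group B' one.
Group B: [source: east, channel: 9, power: 4, freq: 23], since freq = 23, power = 4. Group B: [source: south, channel: 1, power: 6, freq: 20], since freq = 20, power = 6. Group A: [source: west, channel: 12, power: 9, freq: 5], since freq = 5, power = 9. Group B: [source: south, channel: 7, power: 6, freq: 25], since freq = 25, power = 6.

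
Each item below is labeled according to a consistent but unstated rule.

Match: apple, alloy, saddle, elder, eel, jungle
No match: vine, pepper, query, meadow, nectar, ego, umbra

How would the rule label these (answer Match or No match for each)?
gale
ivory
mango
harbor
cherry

Match, No match, No match, No match, No match

The classifier is using: contains 'l'.
Match: gale, since has 'l'.
No match: ivory, since no 'l'.
No match: mango, since no 'l'.
No match: harbor, since no 'l'.
No match: cherry, since no 'l'.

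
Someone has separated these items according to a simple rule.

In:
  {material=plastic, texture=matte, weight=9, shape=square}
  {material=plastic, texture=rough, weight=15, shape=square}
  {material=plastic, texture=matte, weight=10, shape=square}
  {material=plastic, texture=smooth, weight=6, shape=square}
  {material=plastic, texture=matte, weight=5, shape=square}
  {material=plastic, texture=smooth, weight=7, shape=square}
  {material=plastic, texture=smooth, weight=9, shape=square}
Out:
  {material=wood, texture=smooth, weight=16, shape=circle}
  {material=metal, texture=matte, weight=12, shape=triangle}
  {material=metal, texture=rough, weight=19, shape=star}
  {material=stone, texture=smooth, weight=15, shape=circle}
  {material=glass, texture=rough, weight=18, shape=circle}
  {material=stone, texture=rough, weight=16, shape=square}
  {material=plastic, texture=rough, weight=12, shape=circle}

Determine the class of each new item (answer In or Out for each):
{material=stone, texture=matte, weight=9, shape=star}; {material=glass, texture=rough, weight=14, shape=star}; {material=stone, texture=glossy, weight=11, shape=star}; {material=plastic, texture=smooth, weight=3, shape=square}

The common property of the 'In' items is: shape is square AND material is plastic. No 'Out' item has it.
{material=stone, texture=matte, weight=9, shape=star}: shape is star, material is stone, fails this test → Out.
{material=glass, texture=rough, weight=14, shape=star}: shape is star, material is glass, fails this test → Out.
{material=stone, texture=glossy, weight=11, shape=star}: shape is star, material is stone, fails this test → Out.
{material=plastic, texture=smooth, weight=3, shape=square}: shape is square, material is plastic, satisfies this → In.

Out, Out, Out, In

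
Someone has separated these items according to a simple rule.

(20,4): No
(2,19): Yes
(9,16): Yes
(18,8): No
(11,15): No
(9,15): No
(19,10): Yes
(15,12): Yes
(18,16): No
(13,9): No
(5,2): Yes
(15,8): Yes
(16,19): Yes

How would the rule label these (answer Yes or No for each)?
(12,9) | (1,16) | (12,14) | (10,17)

Yes, Yes, No, Yes

The distinguishing property — sum is odd — holds for all the 'Yes' cases and none of the 'No' cases.
(12,9): 12+9 = 21, meets the rule → Yes.
(1,16): 1+16 = 17, meets the rule → Yes.
(12,14): 12+14 = 26, doesn't match → No.
(10,17): 10+17 = 27, meets the rule → Yes.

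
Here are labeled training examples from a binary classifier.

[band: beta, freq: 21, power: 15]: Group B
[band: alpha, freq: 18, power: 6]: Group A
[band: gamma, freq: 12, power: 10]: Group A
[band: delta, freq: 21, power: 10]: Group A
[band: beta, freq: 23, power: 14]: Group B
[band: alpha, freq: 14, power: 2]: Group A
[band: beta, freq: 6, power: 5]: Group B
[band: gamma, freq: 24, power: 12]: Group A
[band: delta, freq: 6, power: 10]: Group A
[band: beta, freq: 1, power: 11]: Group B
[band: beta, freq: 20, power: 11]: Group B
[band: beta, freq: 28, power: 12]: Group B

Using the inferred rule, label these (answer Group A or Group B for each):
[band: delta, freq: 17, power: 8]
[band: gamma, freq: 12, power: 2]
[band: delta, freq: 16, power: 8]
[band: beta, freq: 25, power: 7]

Group A, Group A, Group A, Group B

The simplest hypothesis consistent with all the labels is: band is not beta.
Group A: [band: delta, freq: 17, power: 8], since band is delta. Group A: [band: gamma, freq: 12, power: 2], since band is gamma. Group A: [band: delta, freq: 16, power: 8], since band is delta. Group B: [band: beta, freq: 25, power: 7], since band is beta.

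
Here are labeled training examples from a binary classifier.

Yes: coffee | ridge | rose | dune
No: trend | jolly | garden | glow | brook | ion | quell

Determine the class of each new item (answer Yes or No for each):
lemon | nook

No, No

Rule: ends with 'e'. This holds for each 'Yes' example and fails for each 'No' one.
lemon — ends with 'n', hence No.
nook — ends with 'k', hence No.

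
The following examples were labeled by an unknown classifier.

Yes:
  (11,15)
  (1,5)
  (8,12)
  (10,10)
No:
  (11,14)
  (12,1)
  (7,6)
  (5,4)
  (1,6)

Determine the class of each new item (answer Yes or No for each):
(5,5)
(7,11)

Yes, Yes

The distinguishing property — sum is even — holds for all the 'Yes' cases and none of the 'No' cases.
(5,5) → 5+5 = 10 → Yes.
(7,11) → 7+11 = 18 → Yes.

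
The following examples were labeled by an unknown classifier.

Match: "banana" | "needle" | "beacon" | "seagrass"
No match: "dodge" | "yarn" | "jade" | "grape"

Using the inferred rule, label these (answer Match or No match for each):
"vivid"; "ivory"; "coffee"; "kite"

The pattern is that an item is 'Match' exactly when: length ≥ 6.
"vivid": length 5, doesn't qualify → No match. "ivory": length 5, doesn't qualify → No match. "coffee": length 6, meets the rule → Match. "kite": length 4, doesn't qualify → No match.

No match, No match, Match, No match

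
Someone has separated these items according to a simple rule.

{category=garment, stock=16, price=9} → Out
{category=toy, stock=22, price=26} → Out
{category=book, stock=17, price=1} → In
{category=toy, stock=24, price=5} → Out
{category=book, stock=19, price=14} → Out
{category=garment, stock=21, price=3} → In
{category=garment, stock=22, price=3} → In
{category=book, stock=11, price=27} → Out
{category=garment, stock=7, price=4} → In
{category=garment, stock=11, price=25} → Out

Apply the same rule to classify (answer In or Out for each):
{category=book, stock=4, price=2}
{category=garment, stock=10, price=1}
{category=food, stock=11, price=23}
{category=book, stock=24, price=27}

The distinguishing property — price ≤ 4 — holds for all the 'In' cases and none of the 'Out' cases.
{category=book, stock=4, price=2}: price = 2, satisfies this → In. {category=garment, stock=10, price=1}: price = 1, satisfies this → In. {category=food, stock=11, price=23}: price = 23, doesn't qualify → Out. {category=book, stock=24, price=27}: price = 27, doesn't qualify → Out.

In, In, Out, Out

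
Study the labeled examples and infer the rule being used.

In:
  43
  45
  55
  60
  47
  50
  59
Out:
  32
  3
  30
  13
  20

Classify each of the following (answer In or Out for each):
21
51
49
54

Out, In, In, In

The rule appears to be: at least 43.
Out: 21, since 21 < 43. In: 51, since 51 ≥ 43. In: 49, since 49 ≥ 43. In: 54, since 54 ≥ 43.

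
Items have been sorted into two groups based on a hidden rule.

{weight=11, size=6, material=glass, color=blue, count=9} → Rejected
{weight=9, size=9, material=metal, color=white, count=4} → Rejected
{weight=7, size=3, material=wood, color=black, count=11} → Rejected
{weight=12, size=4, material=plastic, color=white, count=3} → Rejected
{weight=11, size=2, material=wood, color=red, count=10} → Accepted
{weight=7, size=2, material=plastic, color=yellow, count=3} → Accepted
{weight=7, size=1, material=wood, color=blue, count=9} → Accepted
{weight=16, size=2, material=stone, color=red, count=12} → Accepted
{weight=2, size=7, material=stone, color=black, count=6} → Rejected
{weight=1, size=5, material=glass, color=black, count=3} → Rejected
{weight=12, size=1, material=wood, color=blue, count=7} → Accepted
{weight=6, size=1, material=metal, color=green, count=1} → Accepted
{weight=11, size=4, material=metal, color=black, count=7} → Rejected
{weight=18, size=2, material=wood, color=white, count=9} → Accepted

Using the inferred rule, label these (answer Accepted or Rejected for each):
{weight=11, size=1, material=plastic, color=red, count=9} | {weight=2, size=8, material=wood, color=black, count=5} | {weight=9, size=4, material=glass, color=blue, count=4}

Rule: size ≤ 2. This holds for each 'Accepted' example and fails for each 'Rejected' one.
{weight=11, size=1, material=plastic, color=red, count=9} — size = 1, hence Accepted.
{weight=2, size=8, material=wood, color=black, count=5} — size = 8, hence Rejected.
{weight=9, size=4, material=glass, color=blue, count=4} — size = 4, hence Rejected.

Accepted, Rejected, Rejected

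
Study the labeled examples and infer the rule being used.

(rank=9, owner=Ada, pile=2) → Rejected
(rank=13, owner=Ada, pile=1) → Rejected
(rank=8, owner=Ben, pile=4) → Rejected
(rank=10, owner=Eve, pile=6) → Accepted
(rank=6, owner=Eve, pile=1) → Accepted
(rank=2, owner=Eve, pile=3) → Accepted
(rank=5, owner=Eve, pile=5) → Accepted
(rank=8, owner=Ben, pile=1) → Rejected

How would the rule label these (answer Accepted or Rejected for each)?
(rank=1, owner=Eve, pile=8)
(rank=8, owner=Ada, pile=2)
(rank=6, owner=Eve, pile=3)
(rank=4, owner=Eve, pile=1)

Accepted, Rejected, Accepted, Accepted

Rule: owner is Eve. This holds for each 'Accepted' example and fails for each 'Rejected' one.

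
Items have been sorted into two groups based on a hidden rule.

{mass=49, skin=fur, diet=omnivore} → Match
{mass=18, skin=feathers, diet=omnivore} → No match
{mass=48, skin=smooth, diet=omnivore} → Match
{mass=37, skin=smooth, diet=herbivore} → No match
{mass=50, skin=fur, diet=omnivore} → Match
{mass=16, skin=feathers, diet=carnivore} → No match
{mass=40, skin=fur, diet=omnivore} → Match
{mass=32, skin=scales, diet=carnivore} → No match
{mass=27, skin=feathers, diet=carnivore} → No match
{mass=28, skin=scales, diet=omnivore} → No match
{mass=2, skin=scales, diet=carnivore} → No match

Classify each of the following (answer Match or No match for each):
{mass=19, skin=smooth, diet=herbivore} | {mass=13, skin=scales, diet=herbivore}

The classifier is using: mass ≥ 40.
{mass=19, skin=smooth, diet=herbivore} → mass = 19 → No match.
{mass=13, skin=scales, diet=herbivore} → mass = 13 → No match.

No match, No match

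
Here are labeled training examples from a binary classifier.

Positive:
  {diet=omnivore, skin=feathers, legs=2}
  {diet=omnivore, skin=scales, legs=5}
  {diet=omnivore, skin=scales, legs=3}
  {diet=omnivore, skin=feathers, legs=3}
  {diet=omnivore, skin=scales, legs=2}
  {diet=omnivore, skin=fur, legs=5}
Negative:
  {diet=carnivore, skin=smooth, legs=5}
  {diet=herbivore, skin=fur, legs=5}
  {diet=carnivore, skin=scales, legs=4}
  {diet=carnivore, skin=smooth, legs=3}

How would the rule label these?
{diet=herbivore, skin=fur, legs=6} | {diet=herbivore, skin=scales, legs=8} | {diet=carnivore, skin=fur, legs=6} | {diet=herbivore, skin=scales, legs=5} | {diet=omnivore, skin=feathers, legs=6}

All 'Positive' examples share one property — diet is omnivore — and every 'Negative' example lacks it.
{diet=herbivore, skin=fur, legs=6}: diet is herbivore, fails this test → Negative. {diet=herbivore, skin=scales, legs=8}: diet is herbivore, fails this test → Negative. {diet=carnivore, skin=fur, legs=6}: diet is carnivore, fails this test → Negative. {diet=herbivore, skin=scales, legs=5}: diet is herbivore, fails this test → Negative. {diet=omnivore, skin=feathers, legs=6}: diet is omnivore, checks out → Positive.

Negative, Negative, Negative, Negative, Positive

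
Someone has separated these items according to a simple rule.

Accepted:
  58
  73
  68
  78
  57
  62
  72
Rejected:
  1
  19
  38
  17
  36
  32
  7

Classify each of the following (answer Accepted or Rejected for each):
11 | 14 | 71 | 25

The classifier is using: at least 57.
11: 11 < 57, lacks this property → Rejected. 14: 14 < 57, lacks this property → Rejected. 71: 71 ≥ 57, qualifies → Accepted. 25: 25 < 57, lacks this property → Rejected.

Rejected, Rejected, Accepted, Rejected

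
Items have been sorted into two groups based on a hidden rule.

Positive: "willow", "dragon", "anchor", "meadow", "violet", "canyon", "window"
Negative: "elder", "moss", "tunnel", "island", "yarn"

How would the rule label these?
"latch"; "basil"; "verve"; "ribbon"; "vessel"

A rule that fits every label: length 6 AND contains 'o' — true of each 'Positive' example, false of each 'Negative' one.

Negative, Negative, Negative, Positive, Negative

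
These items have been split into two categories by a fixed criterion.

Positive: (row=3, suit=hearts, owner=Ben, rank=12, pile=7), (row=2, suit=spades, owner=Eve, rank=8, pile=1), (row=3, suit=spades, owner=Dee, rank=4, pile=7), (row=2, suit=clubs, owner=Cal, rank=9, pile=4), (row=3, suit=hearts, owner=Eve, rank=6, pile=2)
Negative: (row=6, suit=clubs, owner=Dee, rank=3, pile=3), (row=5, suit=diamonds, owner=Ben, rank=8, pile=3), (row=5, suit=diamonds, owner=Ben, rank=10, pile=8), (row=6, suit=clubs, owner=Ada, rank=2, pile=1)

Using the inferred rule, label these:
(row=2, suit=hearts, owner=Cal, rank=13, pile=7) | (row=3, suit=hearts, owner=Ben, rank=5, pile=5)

Positive, Positive

The rule appears to be: row ≤ 3.
Positive: (row=2, suit=hearts, owner=Cal, rank=13, pile=7), since row = 2. Positive: (row=3, suit=hearts, owner=Ben, rank=5, pile=5), since row = 3.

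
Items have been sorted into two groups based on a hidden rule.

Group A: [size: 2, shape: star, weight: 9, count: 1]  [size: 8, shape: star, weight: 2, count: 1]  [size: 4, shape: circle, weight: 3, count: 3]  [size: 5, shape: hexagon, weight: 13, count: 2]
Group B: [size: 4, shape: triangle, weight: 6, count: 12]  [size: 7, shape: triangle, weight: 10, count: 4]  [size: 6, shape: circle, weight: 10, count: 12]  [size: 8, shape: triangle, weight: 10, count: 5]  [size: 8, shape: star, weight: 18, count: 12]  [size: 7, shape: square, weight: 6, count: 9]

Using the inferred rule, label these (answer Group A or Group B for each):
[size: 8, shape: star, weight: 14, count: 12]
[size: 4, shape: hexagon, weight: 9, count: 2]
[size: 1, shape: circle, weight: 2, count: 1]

Group B, Group A, Group A

One predicate separates the groups cleanly: count ≤ 3.
[size: 8, shape: star, weight: 14, count: 12]: Group B (count = 12). [size: 4, shape: hexagon, weight: 9, count: 2]: Group A (count = 2). [size: 1, shape: circle, weight: 2, count: 1]: Group A (count = 1).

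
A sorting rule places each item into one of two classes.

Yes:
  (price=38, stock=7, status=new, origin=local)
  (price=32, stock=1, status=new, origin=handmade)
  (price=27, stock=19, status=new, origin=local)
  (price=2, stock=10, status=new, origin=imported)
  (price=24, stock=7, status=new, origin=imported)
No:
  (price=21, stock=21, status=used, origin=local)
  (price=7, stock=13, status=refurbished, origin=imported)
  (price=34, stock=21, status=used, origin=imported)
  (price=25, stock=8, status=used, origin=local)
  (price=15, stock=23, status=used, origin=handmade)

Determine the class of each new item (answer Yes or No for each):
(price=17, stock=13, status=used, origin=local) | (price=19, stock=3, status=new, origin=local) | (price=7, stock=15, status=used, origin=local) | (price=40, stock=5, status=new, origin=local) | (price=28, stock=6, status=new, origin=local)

No, Yes, No, Yes, Yes

Rule: status is new. This holds for each 'Yes' example and fails for each 'No' one.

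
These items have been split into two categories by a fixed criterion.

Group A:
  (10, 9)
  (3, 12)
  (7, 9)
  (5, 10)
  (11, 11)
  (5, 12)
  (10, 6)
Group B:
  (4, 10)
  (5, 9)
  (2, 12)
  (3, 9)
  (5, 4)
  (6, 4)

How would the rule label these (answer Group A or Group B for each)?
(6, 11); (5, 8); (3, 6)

Group A, Group B, Group B

The pattern is that an item is 'Group A' exactly when: sum ≥ 15.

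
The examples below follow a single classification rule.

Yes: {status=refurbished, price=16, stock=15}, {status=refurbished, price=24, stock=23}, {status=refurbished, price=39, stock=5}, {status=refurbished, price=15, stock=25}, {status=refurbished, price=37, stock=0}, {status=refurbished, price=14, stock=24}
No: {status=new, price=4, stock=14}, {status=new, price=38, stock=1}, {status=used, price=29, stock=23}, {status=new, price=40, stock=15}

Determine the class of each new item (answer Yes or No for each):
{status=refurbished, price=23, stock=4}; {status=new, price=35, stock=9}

The simplest hypothesis consistent with all the labels is: status is refurbished.
{status=refurbished, price=23, stock=4} → status is refurbished → Yes.
{status=new, price=35, stock=9} → status is new → No.

Yes, No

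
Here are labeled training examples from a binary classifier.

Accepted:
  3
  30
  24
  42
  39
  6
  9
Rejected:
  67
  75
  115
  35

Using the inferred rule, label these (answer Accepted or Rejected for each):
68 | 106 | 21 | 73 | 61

A rule that fits every label: multiple of 3 AND at most 42 — true of each 'Accepted' example, false of each 'Rejected' one.
68: Rejected (68 = 3·22 + 2, 68 > 42).
106: Rejected (106 = 3·35 + 1, 106 > 42).
21: Accepted (21 = 3·7, 21 ≤ 42).
73: Rejected (73 = 3·24 + 1, 73 > 42).
61: Rejected (61 = 3·20 + 1, 61 > 42).

Rejected, Rejected, Accepted, Rejected, Rejected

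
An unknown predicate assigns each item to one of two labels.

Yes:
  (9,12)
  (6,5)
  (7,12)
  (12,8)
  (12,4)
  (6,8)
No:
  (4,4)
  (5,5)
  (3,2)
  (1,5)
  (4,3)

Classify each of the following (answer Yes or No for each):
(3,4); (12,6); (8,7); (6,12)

No, Yes, Yes, Yes

The pattern is that an item is 'Yes' exactly when: sum ≥ 11.
(3,4) — 3+4 = 7, hence No. (12,6) — 12+6 = 18, hence Yes. (8,7) — 8+7 = 15, hence Yes. (6,12) — 6+12 = 18, hence Yes.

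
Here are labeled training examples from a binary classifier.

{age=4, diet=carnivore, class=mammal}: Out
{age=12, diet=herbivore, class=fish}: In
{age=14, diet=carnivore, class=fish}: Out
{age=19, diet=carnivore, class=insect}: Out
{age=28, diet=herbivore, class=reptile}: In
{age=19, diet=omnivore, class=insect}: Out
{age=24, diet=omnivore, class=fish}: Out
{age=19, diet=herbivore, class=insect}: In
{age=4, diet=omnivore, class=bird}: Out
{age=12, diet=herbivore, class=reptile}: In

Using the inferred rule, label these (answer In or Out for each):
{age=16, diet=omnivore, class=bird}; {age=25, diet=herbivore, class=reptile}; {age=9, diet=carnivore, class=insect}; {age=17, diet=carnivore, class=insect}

Out, In, Out, Out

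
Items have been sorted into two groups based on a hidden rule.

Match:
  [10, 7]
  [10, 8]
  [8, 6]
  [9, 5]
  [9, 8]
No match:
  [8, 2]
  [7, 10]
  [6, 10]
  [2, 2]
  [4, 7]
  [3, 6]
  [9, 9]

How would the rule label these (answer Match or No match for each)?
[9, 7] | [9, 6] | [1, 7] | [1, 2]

Match, Match, No match, No match

The common property of the 'Match' items is: first > second AND sum ≥ 11. No 'No match' item has it.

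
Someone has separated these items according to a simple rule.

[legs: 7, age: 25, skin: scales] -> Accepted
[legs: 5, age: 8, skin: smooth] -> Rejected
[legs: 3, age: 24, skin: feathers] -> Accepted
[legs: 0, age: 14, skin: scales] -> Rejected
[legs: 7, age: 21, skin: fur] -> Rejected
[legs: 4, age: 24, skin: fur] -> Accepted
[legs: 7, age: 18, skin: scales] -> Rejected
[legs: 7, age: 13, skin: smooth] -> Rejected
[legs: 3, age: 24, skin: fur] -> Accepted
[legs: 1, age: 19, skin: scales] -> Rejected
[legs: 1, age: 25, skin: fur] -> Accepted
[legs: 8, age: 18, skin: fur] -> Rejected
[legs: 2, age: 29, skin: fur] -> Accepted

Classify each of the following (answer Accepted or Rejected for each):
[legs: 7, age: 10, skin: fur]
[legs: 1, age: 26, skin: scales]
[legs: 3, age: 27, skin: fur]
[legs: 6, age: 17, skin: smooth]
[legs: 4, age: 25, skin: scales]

Rejected, Accepted, Accepted, Rejected, Accepted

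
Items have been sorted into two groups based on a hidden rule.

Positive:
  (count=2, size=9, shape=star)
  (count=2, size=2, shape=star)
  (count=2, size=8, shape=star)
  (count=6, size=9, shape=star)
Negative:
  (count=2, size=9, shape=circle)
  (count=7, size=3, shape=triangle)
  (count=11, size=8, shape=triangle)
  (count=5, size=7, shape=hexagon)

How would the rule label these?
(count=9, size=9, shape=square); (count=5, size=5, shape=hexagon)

Checking candidate rules against both groups, what survives is: shape is star.
(count=9, size=9, shape=square) — shape is square, hence Negative.
(count=5, size=5, shape=hexagon) — shape is hexagon, hence Negative.

Negative, Negative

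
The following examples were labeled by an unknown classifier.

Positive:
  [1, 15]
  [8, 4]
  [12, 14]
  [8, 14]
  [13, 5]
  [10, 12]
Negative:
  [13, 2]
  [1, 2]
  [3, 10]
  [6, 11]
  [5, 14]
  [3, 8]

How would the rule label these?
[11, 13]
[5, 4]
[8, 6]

Checking candidate rules against both groups, what survives is: sum is even.

Positive, Negative, Positive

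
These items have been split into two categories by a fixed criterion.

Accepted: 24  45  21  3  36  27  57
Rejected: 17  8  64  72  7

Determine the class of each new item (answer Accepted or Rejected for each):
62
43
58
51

Rejected, Rejected, Rejected, Accepted

Rule: multiple of 3 AND at most 57. This holds for each 'Accepted' example and fails for each 'Rejected' one.
62: 62 = 3·20 + 2, 62 > 57, lacks this property → Rejected.
43: 43 = 3·14 + 1, 43 ≤ 57, lacks this property → Rejected.
58: 58 = 3·19 + 1, 58 > 57, lacks this property → Rejected.
51: 51 = 3·17, 51 ≤ 57, checks out → Accepted.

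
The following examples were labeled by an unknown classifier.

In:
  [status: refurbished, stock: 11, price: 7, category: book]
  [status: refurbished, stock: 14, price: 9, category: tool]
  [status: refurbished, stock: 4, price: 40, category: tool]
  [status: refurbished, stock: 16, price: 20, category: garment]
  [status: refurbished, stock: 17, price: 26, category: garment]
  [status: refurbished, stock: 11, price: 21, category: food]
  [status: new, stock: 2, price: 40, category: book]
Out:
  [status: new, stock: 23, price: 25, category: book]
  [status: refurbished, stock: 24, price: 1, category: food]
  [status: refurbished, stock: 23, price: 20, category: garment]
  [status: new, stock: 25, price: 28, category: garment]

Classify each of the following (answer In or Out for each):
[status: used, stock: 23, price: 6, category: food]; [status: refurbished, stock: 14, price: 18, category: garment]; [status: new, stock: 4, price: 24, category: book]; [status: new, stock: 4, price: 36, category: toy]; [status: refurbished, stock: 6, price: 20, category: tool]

All 'In' examples share one property — stock ≤ 17 — and every 'Out' example lacks it.
[status: used, stock: 23, price: 6, category: food]: Out (stock = 23).
[status: refurbished, stock: 14, price: 18, category: garment]: In (stock = 14).
[status: new, stock: 4, price: 24, category: book]: In (stock = 4).
[status: new, stock: 4, price: 36, category: toy]: In (stock = 4).
[status: refurbished, stock: 6, price: 20, category: tool]: In (stock = 6).

Out, In, In, In, In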